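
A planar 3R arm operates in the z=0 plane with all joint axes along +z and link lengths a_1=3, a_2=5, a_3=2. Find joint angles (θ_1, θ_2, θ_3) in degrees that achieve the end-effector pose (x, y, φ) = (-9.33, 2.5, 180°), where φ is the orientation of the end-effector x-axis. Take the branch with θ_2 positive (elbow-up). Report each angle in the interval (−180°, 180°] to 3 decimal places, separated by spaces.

142.330 30.007 7.662

wrist centre = target − a_3·(cos φ, sin φ) = (-7.3300, 2.5000)
cos θ_2 = (59.9789−3²−5²)/(2·3·5) = 0.8660; θ_2 = 30.0071° (elbow-up)
β = atan2(2.5000,-7.3300) = 161.1673°; ψ = atan2(2.5005,7.3298) = 18.8369°
θ_1 = β − ψ = 142.3305°
θ_3 = φ − θ_1 − θ_2 = 7.6624° (wrapped to (-180°,180°])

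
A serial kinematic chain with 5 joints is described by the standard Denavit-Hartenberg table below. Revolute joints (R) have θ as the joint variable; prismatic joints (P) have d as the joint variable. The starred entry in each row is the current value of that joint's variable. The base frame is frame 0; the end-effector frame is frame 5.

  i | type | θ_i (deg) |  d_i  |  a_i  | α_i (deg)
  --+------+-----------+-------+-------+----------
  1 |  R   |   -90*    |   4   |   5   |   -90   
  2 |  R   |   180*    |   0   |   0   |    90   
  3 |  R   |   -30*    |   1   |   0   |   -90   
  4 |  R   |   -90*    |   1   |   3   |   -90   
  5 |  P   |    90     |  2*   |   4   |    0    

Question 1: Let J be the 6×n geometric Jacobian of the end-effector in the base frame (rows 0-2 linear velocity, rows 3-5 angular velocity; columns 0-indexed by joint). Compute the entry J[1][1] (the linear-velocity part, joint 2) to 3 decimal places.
axis z_1 = (1.0000,0.0000,0.0000); lever o_n−o_1 = (-3.5981,0.2321,-4.0000)
cross product → J_v[:, 1] = (-0.0000,4.0000,0.2321)
J_ω[:, 1] = z_1
entry J[1][1] = 4.0000

4.000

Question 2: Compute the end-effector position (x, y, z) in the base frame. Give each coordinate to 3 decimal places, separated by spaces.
after link 1: o_1 = (0.0000, -5.0000, 4.0000)
after link 2: o_2 = (0.0000, -5.0000, 4.0000)
after link 3: o_3 = (0.0000, -5.0000, 3.0000)
after link 4: o_4 = (0.8660, -4.5000, -0.0000)
after link 5: o_5 = (-3.5981, -4.7679, -0.0000)

-3.598 -4.768 -0.000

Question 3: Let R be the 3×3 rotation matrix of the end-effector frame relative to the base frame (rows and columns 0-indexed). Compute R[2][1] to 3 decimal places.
End-effector y-axis (col 1 of R) = (-0.0000,0.0000,1.0000)
R[2][1] = 1.0000

1.000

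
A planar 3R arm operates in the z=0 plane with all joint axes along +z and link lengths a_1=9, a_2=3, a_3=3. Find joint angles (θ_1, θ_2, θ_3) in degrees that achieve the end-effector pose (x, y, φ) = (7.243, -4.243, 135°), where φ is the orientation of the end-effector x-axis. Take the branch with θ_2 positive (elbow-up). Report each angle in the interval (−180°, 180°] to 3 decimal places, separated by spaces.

wrist centre = target − a_3·(cos φ, sin φ) = (9.3643, -6.3643)
cos θ_2 = (128.1951−9²−3²)/(2·9·3) = 0.7073; θ_2 = 44.9830° (elbow-up)
β = atan2(-6.3643,9.3643) = -34.2014°; ψ = atan2(2.1207,11.1219) = 10.7954°
θ_1 = β − ψ = -44.9968°
θ_3 = φ − θ_1 − θ_2 = 135.0137° (wrapped to (-180°,180°])

-44.997 44.983 135.014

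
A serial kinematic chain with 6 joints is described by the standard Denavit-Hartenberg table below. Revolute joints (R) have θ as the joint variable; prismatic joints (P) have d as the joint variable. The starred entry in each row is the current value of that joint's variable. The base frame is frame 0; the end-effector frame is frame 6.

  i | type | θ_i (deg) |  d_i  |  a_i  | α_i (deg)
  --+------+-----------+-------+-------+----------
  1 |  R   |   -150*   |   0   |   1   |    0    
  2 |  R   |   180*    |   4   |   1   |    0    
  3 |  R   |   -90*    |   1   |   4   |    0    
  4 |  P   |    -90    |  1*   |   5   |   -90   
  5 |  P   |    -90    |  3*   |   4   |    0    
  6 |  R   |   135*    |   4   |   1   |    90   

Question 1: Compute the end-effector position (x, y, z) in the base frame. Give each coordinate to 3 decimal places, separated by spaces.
after link 1: o_1 = (-0.8660, -0.5000, 0.0000)
after link 2: o_2 = (0.0000, -0.0000, 4.0000)
after link 3: o_3 = (2.0000, -3.4641, 5.0000)
after link 4: o_4 = (-2.3301, -5.9641, 6.0000)
after link 5: o_5 = (-0.8301, -8.5622, 10.0000)
after link 6: o_6 = (0.5575, -12.3798, 9.2929)

0.558 -12.380 9.293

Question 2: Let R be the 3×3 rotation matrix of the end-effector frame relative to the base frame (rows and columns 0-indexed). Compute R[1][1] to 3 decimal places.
-0.866

End-effector y-axis (col 1 of R) = (0.5000,-0.8660,0.0000)
R[1][1] = -0.8660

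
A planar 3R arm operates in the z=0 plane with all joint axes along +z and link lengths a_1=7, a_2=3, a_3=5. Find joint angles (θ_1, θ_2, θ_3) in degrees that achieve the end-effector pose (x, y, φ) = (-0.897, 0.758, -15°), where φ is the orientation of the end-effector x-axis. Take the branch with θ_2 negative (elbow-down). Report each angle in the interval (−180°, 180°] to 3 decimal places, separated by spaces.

wrist centre = target − a_3·(cos φ, sin φ) = (-5.7266, 2.0521)
cos θ_2 = (37.0054−7²−3²)/(2·7·3) = -0.4999; θ_2 = -119.9915° (elbow-down)
β = atan2(2.0521,-5.7266) = 160.2852°; ψ = atan2(-2.5983,5.5004) = -25.2853°
θ_1 = β − ψ = 185.5706°
θ_3 = φ − θ_1 − θ_2 = -80.5790° (wrapped to (-180°,180°])

-174.429 -119.992 -80.579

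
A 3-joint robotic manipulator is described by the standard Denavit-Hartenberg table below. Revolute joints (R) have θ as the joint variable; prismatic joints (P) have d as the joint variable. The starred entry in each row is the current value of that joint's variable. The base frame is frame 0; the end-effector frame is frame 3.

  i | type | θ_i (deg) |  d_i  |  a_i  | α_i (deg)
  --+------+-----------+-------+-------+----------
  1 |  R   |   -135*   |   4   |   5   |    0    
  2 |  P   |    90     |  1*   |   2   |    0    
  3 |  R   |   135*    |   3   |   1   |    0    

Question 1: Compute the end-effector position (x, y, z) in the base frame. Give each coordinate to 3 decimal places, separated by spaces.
after link 1: o_1 = (-3.5355, -3.5355, 4.0000)
after link 2: o_2 = (-2.1213, -4.9497, 5.0000)
after link 3: o_3 = (-2.1213, -3.9497, 8.0000)

-2.121 -3.950 8.000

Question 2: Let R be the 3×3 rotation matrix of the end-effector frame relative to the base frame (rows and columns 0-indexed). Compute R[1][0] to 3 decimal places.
1.000

End-effector x-axis (col 0 of R) = (0.0000,1.0000,0.0000)
R[1][0] = 1.0000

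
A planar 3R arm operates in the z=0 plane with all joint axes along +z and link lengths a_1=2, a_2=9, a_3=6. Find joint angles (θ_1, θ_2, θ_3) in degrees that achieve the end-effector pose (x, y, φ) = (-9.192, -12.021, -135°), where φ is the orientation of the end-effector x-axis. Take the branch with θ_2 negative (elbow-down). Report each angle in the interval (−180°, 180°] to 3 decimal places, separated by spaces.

wrist centre = target − a_3·(cos φ, sin φ) = (-4.9494, -7.7784)
cos θ_2 = (84.9990−2²−9²)/(2·2·9) = -0.0000; θ_2 = -90.0015° (elbow-down)
β = atan2(-7.7784,-4.9494) = -122.4685°; ψ = atan2(-9.0000,1.9998) = -77.4727°
θ_1 = β − ψ = -44.9959°
θ_3 = φ − θ_1 − θ_2 = -0.0026° (wrapped to (-180°,180°])

-44.996 -90.002 -0.003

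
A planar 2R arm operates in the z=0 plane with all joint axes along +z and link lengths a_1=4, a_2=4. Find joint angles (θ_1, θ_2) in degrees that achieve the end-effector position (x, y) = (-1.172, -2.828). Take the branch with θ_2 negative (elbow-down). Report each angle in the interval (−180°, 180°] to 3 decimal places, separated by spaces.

-45.009 -135.004

cos θ_2 = (9.3712−4²−4²)/(2·4·4) = -0.7072; θ_2 = -135.0036° (elbow-down)
β = atan2(-2.8280,-1.1720) = -112.5104°; ψ = atan2(-2.8283,1.1714) = -67.5018°
θ_1 = β − ψ = -45.0087°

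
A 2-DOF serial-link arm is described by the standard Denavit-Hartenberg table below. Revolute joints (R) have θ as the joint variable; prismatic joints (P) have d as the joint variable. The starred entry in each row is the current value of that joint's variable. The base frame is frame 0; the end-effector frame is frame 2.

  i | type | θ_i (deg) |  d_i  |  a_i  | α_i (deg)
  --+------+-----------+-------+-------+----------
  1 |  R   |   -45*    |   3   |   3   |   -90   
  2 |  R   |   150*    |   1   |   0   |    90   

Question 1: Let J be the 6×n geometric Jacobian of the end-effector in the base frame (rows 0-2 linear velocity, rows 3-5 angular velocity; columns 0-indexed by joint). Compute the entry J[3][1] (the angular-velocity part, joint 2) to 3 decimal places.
axis z_1 = (0.7071,0.7071,0.0000); lever o_n−o_1 = (0.7071,0.7071,0.0000)
cross product → J_v[:, 1] = (-0.0000,0.0000,-0.0000)
J_ω[:, 1] = z_1
entry J[3][1] = 0.7071

0.707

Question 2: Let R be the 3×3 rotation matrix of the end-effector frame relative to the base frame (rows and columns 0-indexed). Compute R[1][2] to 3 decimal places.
End-effector z-axis (col 2 of R) = (0.3536,-0.3536,-0.8660)
R[1][2] = -0.3536

-0.354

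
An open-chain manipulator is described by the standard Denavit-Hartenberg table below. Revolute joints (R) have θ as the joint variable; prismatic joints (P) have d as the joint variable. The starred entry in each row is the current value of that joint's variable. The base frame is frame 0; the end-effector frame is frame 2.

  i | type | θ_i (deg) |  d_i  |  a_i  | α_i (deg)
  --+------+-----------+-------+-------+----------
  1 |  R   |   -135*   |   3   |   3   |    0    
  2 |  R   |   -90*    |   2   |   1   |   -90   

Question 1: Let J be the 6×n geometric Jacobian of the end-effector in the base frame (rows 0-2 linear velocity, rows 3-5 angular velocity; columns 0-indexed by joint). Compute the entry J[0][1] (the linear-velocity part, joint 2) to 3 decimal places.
-0.707

axis z_1 = (0.0000,0.0000,1.0000); lever o_n−o_1 = (-0.7071,0.7071,2.0000)
cross product → J_v[:, 1] = (-0.7071,-0.7071,0.0000)
J_ω[:, 1] = z_1
entry J[0][1] = -0.7071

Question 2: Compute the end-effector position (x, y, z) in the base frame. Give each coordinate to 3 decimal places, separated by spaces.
after link 1: o_1 = (-2.1213, -2.1213, 3.0000)
after link 2: o_2 = (-2.8284, -1.4142, 5.0000)

-2.828 -1.414 5.000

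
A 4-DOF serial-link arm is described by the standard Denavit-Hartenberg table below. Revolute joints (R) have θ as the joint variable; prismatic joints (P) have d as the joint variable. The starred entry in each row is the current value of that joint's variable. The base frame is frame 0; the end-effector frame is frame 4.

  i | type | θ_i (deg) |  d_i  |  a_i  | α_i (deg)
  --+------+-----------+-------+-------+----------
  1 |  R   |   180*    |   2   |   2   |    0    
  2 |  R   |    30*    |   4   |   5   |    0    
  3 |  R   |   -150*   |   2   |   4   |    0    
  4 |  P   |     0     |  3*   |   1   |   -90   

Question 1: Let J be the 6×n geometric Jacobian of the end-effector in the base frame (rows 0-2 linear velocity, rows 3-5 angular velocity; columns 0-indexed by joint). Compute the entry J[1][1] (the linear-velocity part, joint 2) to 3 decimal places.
-1.830

axis z_1 = (0.0000,0.0000,1.0000); lever o_n−o_1 = (-1.8301,1.8301,9.0000)
cross product → J_v[:, 1] = (-1.8301,-1.8301,0.0000)
J_ω[:, 1] = z_1
entry J[1][1] = -1.8301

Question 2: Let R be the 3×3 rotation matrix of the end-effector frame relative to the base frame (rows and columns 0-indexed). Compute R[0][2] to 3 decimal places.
-0.866

End-effector z-axis (col 2 of R) = (-0.8660,0.5000,0.0000)
R[0][2] = -0.8660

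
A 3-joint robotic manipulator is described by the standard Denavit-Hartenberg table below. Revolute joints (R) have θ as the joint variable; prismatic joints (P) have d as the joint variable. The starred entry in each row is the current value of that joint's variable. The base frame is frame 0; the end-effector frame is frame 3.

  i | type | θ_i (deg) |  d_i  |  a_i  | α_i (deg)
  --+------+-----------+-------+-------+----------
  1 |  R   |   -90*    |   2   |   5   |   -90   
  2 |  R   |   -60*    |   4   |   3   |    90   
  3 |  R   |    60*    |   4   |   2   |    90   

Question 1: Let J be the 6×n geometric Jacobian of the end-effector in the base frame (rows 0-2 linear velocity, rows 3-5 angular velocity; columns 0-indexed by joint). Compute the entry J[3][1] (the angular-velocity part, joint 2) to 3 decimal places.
axis z_1 = (1.0000,0.0000,0.0000); lever o_n−o_1 = (5.7321,1.4641,5.4641)
cross product → J_v[:, 1] = (0.0000,-5.4641,1.4641)
J_ω[:, 1] = z_1
entry J[3][1] = 1.0000

1.000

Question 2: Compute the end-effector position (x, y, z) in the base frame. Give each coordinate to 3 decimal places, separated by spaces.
5.732 -3.536 7.464

after link 1: o_1 = (0.0000, -5.0000, 2.0000)
after link 2: o_2 = (4.0000, -6.5000, 4.5981)
after link 3: o_3 = (5.7321, -3.5359, 7.4641)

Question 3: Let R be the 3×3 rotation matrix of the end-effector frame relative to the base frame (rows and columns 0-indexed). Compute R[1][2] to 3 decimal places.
-0.433

End-effector z-axis (col 2 of R) = (-0.5000,-0.4330,0.7500)
R[1][2] = -0.4330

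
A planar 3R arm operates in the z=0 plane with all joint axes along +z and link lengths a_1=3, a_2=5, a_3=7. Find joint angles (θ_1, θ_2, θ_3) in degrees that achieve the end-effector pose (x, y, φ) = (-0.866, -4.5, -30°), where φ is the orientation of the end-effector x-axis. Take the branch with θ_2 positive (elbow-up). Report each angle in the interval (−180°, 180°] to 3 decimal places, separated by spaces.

wrist centre = target − a_3·(cos φ, sin φ) = (-6.9282, -1.0000)
cos θ_2 = (48.9996−3²−5²)/(2·3·5) = 0.5000; θ_2 = 60.0008° (elbow-up)
β = atan2(-1.0000,-6.9282) = -171.7868°; ψ = atan2(4.3302,5.4999) = 38.2137°
θ_1 = β − ψ = -210.0005°
θ_3 = φ − θ_1 − θ_2 = 119.9997° (wrapped to (-180°,180°])

150.000 60.001 120.000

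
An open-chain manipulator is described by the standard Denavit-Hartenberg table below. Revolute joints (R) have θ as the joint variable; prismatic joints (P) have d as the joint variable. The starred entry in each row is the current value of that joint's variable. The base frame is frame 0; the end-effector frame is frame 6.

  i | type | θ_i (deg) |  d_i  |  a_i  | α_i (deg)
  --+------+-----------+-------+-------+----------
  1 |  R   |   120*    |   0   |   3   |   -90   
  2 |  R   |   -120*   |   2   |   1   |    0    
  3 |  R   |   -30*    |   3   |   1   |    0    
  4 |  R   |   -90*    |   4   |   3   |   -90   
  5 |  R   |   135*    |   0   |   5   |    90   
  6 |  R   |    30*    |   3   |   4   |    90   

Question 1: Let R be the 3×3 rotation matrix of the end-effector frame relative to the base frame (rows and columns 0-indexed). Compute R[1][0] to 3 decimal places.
0.196

End-effector x-axis (col 0 of R) = (0.5937,0.1964,0.7803)
R[1][0] = 0.1964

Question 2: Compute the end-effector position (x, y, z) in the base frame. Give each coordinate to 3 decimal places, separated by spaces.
-0.941 -0.158 3.114

after link 1: o_1 = (-1.5000, 2.5981, 0.0000)
after link 2: o_2 = (-2.9821, 1.1651, 0.8660)
after link 3: o_3 = (-5.1471, -1.0849, 1.3660)
after link 4: o_4 = (-7.8612, -4.3840, -1.2321)
after link 5: o_5 = (-5.6832, -1.0853, 1.8298)
after link 6: o_6 = (-0.9408, -0.1578, 3.1140)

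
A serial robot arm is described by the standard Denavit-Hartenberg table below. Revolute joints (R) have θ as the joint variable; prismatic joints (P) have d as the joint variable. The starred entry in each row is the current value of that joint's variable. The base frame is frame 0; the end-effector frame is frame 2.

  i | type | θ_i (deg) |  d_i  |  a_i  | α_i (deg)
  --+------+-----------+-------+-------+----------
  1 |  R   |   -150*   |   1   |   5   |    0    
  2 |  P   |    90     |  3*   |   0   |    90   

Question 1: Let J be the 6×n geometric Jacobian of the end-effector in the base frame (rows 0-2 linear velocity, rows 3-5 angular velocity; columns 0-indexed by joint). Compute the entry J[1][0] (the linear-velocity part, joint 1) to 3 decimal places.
axis z_0 = ẑ; lever o_n−o_0 = (-4.3301,-2.5000,4.0000)
cross product → J_v[:, 0] = (2.5000,-4.3301,0.0000)
J_ω[:, 0] = z_0
entry J[1][0] = -4.3301

-4.330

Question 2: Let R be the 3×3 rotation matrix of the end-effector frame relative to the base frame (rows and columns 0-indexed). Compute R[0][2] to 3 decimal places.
-0.866

End-effector z-axis (col 2 of R) = (-0.8660,-0.5000,0.0000)
R[0][2] = -0.8660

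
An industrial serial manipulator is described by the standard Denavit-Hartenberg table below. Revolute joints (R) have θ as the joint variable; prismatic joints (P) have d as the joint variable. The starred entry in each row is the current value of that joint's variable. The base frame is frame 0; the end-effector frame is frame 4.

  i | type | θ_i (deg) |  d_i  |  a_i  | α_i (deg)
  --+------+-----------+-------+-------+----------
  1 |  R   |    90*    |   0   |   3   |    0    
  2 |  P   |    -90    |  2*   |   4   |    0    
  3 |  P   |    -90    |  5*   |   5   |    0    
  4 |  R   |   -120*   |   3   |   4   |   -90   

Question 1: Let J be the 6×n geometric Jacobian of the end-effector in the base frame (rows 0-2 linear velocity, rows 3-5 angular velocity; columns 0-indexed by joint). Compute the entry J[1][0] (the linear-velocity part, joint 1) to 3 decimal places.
axis z_0 = ẑ; lever o_n−o_0 = (0.5359,-0.0000,10.0000)
cross product → J_v[:, 0] = (0.0000,0.5359,-0.0000)
J_ω[:, 0] = z_0
entry J[1][0] = 0.5359

0.536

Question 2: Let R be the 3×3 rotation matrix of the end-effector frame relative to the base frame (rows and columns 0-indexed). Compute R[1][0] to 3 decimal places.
0.500

End-effector x-axis (col 0 of R) = (-0.8660,0.5000,0.0000)
R[1][0] = 0.5000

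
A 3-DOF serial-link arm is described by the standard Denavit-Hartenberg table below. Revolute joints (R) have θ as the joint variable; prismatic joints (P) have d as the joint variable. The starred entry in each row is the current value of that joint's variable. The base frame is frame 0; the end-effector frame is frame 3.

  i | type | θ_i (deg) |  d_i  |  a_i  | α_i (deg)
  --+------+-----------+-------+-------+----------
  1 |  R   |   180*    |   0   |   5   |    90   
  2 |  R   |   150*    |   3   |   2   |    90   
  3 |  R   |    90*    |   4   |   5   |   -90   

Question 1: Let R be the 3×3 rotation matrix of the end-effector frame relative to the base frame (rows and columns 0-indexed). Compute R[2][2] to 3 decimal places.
-0.500

End-effector z-axis (col 2 of R) = (-0.8660,0.0000,-0.5000)
R[2][2] = -0.5000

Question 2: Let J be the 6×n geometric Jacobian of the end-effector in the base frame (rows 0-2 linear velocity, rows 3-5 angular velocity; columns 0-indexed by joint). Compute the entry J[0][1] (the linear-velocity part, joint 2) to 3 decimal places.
axis z_1 = (0.0000,1.0000,0.0000); lever o_n−o_1 = (-0.2679,8.0000,4.4641)
cross product → J_v[:, 1] = (4.4641,-0.0000,0.2679)
J_ω[:, 1] = z_1
entry J[0][1] = 4.4641

4.464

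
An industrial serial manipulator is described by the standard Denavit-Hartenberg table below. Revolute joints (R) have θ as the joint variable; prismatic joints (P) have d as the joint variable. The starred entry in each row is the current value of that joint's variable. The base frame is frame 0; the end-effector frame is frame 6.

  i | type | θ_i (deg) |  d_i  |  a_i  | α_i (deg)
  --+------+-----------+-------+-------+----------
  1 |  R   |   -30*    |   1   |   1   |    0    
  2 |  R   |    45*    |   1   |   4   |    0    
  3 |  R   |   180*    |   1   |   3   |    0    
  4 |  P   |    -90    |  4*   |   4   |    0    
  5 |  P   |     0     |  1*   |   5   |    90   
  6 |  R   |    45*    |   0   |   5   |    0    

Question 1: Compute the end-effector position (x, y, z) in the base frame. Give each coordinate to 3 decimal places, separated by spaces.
-1.412 11.867 11.536

after link 1: o_1 = (0.8660, -0.5000, 1.0000)
after link 2: o_2 = (4.7297, 0.5353, 2.0000)
after link 3: o_3 = (1.8320, -0.2412, 3.0000)
after link 4: o_4 = (0.7967, 3.6225, 7.0000)
after link 5: o_5 = (-0.4974, 8.4522, 8.0000)
after link 6: o_6 = (-1.4125, 11.8672, 11.5355)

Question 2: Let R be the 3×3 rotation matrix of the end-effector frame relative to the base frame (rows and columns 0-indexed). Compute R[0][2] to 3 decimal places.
End-effector z-axis (col 2 of R) = (0.9659,0.2588,0.0000)
R[0][2] = 0.9659

0.966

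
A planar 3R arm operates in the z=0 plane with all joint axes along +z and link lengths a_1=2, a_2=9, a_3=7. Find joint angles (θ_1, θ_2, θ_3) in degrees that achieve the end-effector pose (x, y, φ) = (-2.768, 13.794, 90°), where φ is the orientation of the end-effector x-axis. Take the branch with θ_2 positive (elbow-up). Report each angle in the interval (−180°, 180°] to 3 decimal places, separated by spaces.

-30.010 150.009 -29.999

wrist centre = target − a_3·(cos φ, sin φ) = (-2.7680, 6.7940)
cos θ_2 = (53.8203−2²−9²)/(2·2·9) = -0.8661; θ_2 = 150.0090° (elbow-up)
β = atan2(6.7940,-2.7680) = 112.1669°; ψ = atan2(4.4988,-5.7949) = 142.1768°
θ_1 = β − ψ = -30.0099°
θ_3 = φ − θ_1 − θ_2 = -29.9991° (wrapped to (-180°,180°])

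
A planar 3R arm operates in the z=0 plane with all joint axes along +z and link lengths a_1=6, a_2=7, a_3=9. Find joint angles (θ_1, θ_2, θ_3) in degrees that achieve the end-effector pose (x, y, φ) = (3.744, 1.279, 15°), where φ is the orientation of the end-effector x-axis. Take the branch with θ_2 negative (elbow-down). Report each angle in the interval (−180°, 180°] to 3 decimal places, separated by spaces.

wrist centre = target − a_3·(cos φ, sin φ) = (-4.9493, -1.0504)
cos θ_2 = (25.5992−6²−7²)/(2·6·7) = -0.7072; θ_2 = -135.0037° (elbow-down)
β = atan2(-1.0504,-4.9493) = -168.0182°; ψ = atan2(-4.9494,1.0499) = -78.0233°
θ_1 = β − ψ = -89.9949°
θ_3 = φ − θ_1 − θ_2 = -120.0014° (wrapped to (-180°,180°])

-89.995 -135.004 -120.001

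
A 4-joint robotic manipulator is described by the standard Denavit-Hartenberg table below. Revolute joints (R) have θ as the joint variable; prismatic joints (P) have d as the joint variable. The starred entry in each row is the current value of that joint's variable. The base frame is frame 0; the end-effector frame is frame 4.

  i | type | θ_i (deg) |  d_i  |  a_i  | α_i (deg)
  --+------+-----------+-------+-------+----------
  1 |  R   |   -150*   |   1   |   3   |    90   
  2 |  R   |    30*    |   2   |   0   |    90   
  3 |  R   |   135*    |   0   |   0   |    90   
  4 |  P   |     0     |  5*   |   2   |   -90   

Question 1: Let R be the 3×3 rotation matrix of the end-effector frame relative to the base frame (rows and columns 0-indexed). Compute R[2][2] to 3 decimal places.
-0.866

End-effector z-axis (col 2 of R) = (-0.4330,-0.2500,-0.8660)
R[2][2] = -0.8660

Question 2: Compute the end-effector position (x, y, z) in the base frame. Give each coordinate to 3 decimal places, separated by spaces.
-7.664 3.600 2.061

after link 1: o_1 = (-2.5981, -1.5000, 1.0000)
after link 2: o_2 = (-3.5981, 0.2321, 1.0000)
after link 3: o_3 = (-3.5981, 0.2321, 1.0000)
after link 4: o_4 = (-7.6639, 3.6001, 2.0607)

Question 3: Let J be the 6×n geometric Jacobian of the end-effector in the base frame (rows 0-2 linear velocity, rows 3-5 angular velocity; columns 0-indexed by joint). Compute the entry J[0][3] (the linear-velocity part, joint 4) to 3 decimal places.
-0.884

prismatic axis z_3 = (-0.8839,0.3062,0.3536)
J_v[:, 3] = z_3; J_ω[:, 3] = (0,0,0)
entry J[0][3] = -0.8839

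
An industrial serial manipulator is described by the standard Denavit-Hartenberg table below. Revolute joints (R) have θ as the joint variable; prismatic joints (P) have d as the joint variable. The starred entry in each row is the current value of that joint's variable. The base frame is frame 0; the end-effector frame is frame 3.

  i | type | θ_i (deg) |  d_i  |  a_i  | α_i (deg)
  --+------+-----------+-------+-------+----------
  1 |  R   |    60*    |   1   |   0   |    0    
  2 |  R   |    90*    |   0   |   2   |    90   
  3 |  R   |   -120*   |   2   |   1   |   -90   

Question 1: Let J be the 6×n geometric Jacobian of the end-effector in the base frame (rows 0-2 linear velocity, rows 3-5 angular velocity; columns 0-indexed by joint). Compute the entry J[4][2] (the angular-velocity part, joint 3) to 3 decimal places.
axis z_2 = (0.5000,0.8660,0.0000); lever o_n−o_2 = (1.4330,1.4821,-0.8660)
cross product → J_v[:, 2] = (-0.7500,0.4330,-0.5000)
J_ω[:, 2] = z_2
entry J[4][2] = 0.8660

0.866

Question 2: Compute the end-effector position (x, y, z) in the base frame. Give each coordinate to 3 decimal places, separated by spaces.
-0.299 2.482 0.134

after link 1: o_1 = (0.0000, 0.0000, 1.0000)
after link 2: o_2 = (-1.7321, 1.0000, 1.0000)
after link 3: o_3 = (-0.2990, 2.4821, 0.1340)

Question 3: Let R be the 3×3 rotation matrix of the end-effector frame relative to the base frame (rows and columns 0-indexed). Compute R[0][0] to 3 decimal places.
0.433

End-effector x-axis (col 0 of R) = (0.4330,-0.2500,-0.8660)
R[0][0] = 0.4330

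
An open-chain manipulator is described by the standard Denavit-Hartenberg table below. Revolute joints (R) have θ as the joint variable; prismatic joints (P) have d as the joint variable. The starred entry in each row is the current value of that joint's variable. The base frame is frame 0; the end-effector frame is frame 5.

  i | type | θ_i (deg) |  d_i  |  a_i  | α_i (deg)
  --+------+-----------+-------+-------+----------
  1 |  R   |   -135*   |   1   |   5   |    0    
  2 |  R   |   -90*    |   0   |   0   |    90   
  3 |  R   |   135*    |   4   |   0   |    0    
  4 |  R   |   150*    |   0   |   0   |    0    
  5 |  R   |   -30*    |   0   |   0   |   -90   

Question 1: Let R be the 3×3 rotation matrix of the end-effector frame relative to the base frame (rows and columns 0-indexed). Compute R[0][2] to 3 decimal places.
-0.683

End-effector z-axis (col 2 of R) = (-0.6830,0.6830,-0.2588)
R[0][2] = -0.6830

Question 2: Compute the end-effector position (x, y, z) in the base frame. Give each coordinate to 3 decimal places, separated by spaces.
-0.707 -0.707 1.000

after link 1: o_1 = (-3.5355, -3.5355, 1.0000)
after link 2: o_2 = (-3.5355, -3.5355, 1.0000)
after link 3: o_3 = (-0.7071, -0.7071, 1.0000)
after link 4: o_4 = (-0.7071, -0.7071, 1.0000)
after link 5: o_5 = (-0.7071, -0.7071, 1.0000)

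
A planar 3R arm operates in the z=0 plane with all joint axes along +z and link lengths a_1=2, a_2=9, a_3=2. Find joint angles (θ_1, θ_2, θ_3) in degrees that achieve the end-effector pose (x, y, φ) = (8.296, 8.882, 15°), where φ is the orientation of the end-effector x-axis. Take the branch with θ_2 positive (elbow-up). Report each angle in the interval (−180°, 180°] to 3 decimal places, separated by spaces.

wrist centre = target − a_3·(cos φ, sin φ) = (6.3641, 8.3644)
cos θ_2 = (110.4649−2²−9²)/(2·2·9) = 0.7074; θ_2 = 44.9795° (elbow-up)
β = atan2(8.3644,6.3641) = 52.7338°; ψ = atan2(6.3617,8.3662) = 37.2494°
θ_1 = β − ψ = 15.4844°
θ_3 = φ − θ_1 − θ_2 = -45.4639° (wrapped to (-180°,180°])

15.484 44.980 -45.464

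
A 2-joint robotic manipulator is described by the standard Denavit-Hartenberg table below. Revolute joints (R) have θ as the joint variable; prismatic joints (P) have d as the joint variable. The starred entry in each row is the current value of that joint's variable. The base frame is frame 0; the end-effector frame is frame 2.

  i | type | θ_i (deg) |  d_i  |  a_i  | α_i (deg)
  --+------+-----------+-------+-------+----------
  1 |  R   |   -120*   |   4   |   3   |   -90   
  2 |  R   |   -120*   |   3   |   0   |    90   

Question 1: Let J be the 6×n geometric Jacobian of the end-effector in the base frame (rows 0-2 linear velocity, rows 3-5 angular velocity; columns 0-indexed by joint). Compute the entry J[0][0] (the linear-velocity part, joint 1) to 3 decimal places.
4.098

axis z_0 = ẑ; lever o_n−o_0 = (1.0981,-4.0981,4.0000)
cross product → J_v[:, 0] = (4.0981,1.0981,-0.0000)
J_ω[:, 0] = z_0
entry J[0][0] = 4.0981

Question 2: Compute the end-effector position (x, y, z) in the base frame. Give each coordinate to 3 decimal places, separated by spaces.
after link 1: o_1 = (-1.5000, -2.5981, 4.0000)
after link 2: o_2 = (1.0981, -4.0981, 4.0000)

1.098 -4.098 4.000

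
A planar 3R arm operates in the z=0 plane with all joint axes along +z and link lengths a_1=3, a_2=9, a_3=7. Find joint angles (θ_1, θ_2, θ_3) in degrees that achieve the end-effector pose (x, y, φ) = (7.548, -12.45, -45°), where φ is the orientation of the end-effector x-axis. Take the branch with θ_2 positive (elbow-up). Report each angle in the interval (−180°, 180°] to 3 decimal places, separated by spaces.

wrist centre = target − a_3·(cos φ, sin φ) = (2.5983, -7.5003)
cos θ_2 = (63.0047−3²−9²)/(2·3·9) = -0.4999; θ_2 = 119.9942° (elbow-up)
β = atan2(-7.5003,2.5983) = -70.8928°; ψ = atan2(7.7947,-1.4992) = 100.8872°
θ_1 = β − ψ = -171.7800°
θ_3 = φ − θ_1 − θ_2 = 6.7858° (wrapped to (-180°,180°])

-171.780 119.994 6.786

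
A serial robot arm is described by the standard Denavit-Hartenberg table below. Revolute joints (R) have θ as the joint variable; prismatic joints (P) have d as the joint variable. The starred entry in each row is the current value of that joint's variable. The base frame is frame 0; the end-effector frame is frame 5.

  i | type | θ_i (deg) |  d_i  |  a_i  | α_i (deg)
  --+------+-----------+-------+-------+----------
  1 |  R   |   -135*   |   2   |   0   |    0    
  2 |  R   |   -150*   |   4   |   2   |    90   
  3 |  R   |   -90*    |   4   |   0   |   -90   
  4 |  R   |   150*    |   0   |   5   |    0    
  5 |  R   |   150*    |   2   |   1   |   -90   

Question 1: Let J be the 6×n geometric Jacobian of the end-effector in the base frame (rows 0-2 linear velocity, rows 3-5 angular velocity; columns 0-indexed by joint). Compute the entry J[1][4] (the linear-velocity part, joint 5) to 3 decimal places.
axis z_4 = (0.2588,0.9659,0.0000); lever o_n−o_4 = (1.3542,1.7077,-0.5000)
cross product → J_v[:, 4] = (-0.4830,0.1294,-0.8660)
J_ω[:, 4] = z_4
entry J[1][4] = 0.1294

0.129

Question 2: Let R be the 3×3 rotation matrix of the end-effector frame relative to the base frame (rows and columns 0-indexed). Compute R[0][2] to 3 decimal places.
End-effector z-axis (col 2 of R) = (-0.4830,0.1294,-0.8660)
R[0][2] = -0.4830

-0.483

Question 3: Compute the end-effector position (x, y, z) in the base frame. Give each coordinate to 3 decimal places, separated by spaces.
after link 1: o_1 = (0.0000, 0.0000, 2.0000)
after link 2: o_2 = (0.5176, 1.9319, 6.0000)
after link 3: o_3 = (4.3813, 0.8966, 6.0000)
after link 4: o_4 = (1.9665, 1.5436, 10.3301)
after link 5: o_5 = (3.3207, 3.2513, 9.8301)

3.321 3.251 9.830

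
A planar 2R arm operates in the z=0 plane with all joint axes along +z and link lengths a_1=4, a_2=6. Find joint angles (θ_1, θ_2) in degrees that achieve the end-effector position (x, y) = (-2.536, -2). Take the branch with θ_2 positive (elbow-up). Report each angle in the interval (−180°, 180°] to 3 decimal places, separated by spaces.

cos θ_2 = (10.4313−4²−6²)/(2·4·6) = -0.8660; θ_2 = 149.9988° (elbow-up)
β = atan2(-2.0000,-2.5360) = -141.7392°; ψ = atan2(3.0001,-1.1961) = 111.7362°
θ_1 = β − ψ = -253.4754°

106.525 149.999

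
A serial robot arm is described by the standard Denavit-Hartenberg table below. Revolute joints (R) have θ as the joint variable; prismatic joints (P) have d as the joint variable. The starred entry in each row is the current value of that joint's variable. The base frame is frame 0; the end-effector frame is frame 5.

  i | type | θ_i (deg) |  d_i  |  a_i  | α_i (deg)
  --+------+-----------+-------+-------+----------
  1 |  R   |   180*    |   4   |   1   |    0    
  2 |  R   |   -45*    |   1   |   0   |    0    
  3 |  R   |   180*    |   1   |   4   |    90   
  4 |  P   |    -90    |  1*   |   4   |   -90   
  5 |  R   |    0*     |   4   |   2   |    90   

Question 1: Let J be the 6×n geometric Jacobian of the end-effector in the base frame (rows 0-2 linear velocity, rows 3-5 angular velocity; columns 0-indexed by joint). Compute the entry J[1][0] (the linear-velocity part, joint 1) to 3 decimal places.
axis z_0 = ẑ; lever o_n−o_0 = (3.9497,-6.3640,0.0000)
cross product → J_v[:, 0] = (6.3640,3.9497,-0.0000)
J_ω[:, 0] = z_0
entry J[1][0] = 3.9497

3.950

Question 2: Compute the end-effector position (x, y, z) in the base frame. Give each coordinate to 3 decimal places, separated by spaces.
3.950 -6.364 0.000

after link 1: o_1 = (-1.0000, 0.0000, 4.0000)
after link 2: o_2 = (-1.0000, 0.0000, 5.0000)
after link 3: o_3 = (1.8284, -2.8284, 6.0000)
after link 4: o_4 = (1.1213, -3.5355, 2.0000)
after link 5: o_5 = (3.9497, -6.3640, 0.0000)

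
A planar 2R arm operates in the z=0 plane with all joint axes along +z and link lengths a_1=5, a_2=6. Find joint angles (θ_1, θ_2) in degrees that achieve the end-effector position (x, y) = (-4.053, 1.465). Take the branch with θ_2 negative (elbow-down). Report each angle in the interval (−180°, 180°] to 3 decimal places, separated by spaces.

-119.994 -135.001

cos θ_2 = (18.5730−5²−6²)/(2·5·6) = -0.7071; θ_2 = -135.0008° (elbow-down)
β = atan2(1.4650,-4.0530) = 160.1271°; ψ = atan2(-4.2426,0.7573) = -79.8793°
θ_1 = β − ψ = 240.0063°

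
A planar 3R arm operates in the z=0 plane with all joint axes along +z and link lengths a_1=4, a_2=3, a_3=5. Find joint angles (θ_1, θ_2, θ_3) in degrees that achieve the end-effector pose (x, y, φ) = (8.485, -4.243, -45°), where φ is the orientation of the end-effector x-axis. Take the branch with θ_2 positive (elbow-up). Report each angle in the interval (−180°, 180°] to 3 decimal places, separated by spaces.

-45.006 90.005 -89.999

wrist centre = target − a_3·(cos φ, sin φ) = (4.9495, -0.7075)
cos θ_2 = (24.9977−4²−3²)/(2·4·3) = -0.0001; θ_2 = 90.0054° (elbow-up)
β = atan2(-0.7075,4.9495) = -8.1346°; ψ = atan2(3.0000,3.9997) = 36.8719°
θ_1 = β − ψ = -45.0065°
θ_3 = φ − θ_1 − θ_2 = -89.9989° (wrapped to (-180°,180°])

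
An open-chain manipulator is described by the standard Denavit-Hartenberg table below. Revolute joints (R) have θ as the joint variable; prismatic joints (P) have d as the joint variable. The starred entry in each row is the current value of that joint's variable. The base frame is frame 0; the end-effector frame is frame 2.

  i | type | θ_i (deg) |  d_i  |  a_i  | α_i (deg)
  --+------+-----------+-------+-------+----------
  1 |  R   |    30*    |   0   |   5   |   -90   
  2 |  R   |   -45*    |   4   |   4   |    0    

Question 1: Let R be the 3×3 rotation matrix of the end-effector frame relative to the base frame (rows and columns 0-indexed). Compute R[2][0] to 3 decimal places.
0.707

End-effector x-axis (col 0 of R) = (0.6124,0.3536,0.7071)
R[2][0] = 0.7071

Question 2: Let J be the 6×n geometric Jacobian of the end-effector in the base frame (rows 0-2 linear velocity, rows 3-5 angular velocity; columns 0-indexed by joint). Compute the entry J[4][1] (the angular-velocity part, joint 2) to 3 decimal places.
axis z_1 = (-0.5000,0.8660,0.0000); lever o_n−o_1 = (0.4495,4.8783,2.8284)
cross product → J_v[:, 1] = (2.4495,1.4142,-2.8284)
J_ω[:, 1] = z_1
entry J[4][1] = 0.8660

0.866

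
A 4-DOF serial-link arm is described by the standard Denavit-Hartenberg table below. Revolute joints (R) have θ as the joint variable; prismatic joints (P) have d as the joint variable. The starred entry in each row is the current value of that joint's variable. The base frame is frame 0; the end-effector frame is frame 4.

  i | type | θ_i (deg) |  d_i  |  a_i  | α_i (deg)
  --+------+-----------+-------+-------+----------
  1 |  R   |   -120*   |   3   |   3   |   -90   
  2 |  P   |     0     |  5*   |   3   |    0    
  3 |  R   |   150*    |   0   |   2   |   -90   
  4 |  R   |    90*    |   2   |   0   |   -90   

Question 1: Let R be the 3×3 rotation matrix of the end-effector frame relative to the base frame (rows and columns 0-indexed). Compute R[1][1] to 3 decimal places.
End-effector y-axis (col 1 of R) = (-0.2500,-0.4330,-0.8660)
R[1][1] = -0.4330

-0.433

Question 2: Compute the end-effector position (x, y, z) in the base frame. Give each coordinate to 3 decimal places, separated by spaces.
after link 1: o_1 = (-1.5000, -2.5981, 3.0000)
after link 2: o_2 = (1.3301, -7.6962, 3.0000)
after link 3: o_3 = (2.1962, -6.1962, 2.0000)
after link 4: o_4 = (2.6962, -5.3301, 3.7321)

2.696 -5.330 3.732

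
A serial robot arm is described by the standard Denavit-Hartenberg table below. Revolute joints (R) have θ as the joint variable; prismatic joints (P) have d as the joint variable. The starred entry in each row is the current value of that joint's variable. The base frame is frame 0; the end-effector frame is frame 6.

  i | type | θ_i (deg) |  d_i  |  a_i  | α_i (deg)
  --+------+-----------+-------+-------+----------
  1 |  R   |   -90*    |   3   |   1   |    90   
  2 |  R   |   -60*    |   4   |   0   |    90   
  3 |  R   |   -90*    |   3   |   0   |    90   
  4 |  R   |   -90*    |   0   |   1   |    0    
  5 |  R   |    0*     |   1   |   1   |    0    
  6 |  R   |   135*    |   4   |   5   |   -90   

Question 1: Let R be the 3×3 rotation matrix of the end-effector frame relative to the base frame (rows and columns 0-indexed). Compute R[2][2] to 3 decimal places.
-0.354

End-effector z-axis (col 2 of R) = (-0.7071,0.6124,-0.3536)
R[2][2] = -0.3536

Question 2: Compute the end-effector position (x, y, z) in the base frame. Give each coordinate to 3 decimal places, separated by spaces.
after link 1: o_1 = (0.0000, -1.0000, 3.0000)
after link 2: o_2 = (-4.0000, -1.0000, 3.0000)
after link 3: o_3 = (-4.0000, 1.5981, 1.5000)
after link 4: o_4 = (-4.0000, 0.7321, 2.0000)
after link 5: o_5 = (-4.0000, 0.3660, 3.3660)
after link 6: o_6 = (-0.4645, 5.4279, 5.0624)

-0.464 5.428 5.062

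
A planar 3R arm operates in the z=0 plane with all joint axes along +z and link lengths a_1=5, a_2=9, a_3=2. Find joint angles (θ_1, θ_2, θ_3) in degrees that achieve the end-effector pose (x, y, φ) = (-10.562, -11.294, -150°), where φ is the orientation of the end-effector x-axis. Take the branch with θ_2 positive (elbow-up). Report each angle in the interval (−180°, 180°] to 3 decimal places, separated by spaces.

-150.007 30.010 -30.003

wrist centre = target − a_3·(cos φ, sin φ) = (-8.8299, -10.2940)
cos θ_2 = (183.9344−5²−9²)/(2·5·9) = 0.8659; θ_2 = 30.0100° (elbow-up)
β = atan2(-10.2940,-8.8299) = -130.6222°; ψ = atan2(4.5014,12.7934) = 19.3844°
θ_1 = β − ψ = -150.0066°
θ_3 = φ − θ_1 − θ_2 = -30.0034° (wrapped to (-180°,180°])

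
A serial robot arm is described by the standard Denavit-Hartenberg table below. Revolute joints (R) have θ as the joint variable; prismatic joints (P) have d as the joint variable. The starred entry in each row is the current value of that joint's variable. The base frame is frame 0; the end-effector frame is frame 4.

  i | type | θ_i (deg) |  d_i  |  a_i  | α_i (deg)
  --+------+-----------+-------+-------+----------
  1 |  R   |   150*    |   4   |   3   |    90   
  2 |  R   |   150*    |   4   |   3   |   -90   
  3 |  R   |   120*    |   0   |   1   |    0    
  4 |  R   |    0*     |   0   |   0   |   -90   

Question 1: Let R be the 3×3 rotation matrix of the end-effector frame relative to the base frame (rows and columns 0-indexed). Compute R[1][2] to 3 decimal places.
End-effector z-axis (col 2 of R) = (-0.3995,0.8080,-0.4330)
R[1][2] = 0.8080

0.808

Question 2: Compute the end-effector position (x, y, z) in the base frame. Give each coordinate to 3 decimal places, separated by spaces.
0.844 3.132 5.250

after link 1: o_1 = (-2.5981, 1.5000, 4.0000)
after link 2: o_2 = (1.6519, 3.6651, 5.5000)
after link 3: o_3 = (0.8439, 3.1316, 5.2500)
after link 4: o_4 = (0.8439, 3.1316, 5.2500)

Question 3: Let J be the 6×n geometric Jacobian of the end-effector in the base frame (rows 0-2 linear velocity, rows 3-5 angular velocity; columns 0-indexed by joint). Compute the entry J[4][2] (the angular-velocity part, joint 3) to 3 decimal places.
axis z_2 = (0.4330,-0.2500,-0.8660); lever o_n−o_2 = (-0.8080,-0.5335,-0.2500)
cross product → J_v[:, 2] = (-0.3995,0.8080,-0.4330)
J_ω[:, 2] = z_2
entry J[4][2] = -0.2500

-0.250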